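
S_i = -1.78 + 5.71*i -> [-1.78, 3.93, 9.64, 15.35, 21.06]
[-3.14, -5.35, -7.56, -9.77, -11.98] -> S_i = -3.14 + -2.21*i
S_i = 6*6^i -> [6, 36, 216, 1296, 7776]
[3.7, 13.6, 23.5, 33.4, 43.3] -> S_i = 3.70 + 9.90*i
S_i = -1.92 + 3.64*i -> [-1.92, 1.72, 5.36, 9.0, 12.64]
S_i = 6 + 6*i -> [6, 12, 18, 24, 30]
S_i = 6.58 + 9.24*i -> [6.58, 15.82, 25.06, 34.3, 43.54]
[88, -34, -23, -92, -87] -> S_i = Random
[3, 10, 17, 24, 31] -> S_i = 3 + 7*i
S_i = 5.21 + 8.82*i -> [5.21, 14.03, 22.85, 31.67, 40.49]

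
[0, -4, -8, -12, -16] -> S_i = 0 + -4*i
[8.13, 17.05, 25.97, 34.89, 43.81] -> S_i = 8.13 + 8.92*i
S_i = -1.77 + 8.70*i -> [-1.77, 6.93, 15.63, 24.33, 33.03]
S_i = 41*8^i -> [41, 328, 2624, 20992, 167936]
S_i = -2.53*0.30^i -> [-2.53, -0.76, -0.23, -0.07, -0.02]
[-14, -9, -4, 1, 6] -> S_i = -14 + 5*i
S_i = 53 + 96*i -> [53, 149, 245, 341, 437]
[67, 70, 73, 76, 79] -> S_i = 67 + 3*i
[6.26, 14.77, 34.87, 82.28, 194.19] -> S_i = 6.26*2.36^i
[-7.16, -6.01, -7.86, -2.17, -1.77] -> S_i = Random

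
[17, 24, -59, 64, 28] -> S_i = Random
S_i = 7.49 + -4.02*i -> [7.49, 3.47, -0.55, -4.57, -8.59]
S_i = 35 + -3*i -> [35, 32, 29, 26, 23]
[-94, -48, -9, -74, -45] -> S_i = Random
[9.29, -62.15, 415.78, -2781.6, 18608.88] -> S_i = 9.29*(-6.69)^i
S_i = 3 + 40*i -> [3, 43, 83, 123, 163]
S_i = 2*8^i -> [2, 16, 128, 1024, 8192]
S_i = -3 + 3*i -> [-3, 0, 3, 6, 9]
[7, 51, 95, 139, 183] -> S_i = 7 + 44*i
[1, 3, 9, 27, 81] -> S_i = 1*3^i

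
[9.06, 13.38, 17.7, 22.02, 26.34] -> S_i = 9.06 + 4.32*i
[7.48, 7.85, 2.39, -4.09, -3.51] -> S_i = Random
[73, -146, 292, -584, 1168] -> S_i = 73*-2^i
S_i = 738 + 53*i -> [738, 791, 844, 897, 950]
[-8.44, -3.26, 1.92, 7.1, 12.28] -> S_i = -8.44 + 5.18*i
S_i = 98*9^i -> [98, 882, 7938, 71442, 642978]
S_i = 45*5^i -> [45, 225, 1125, 5625, 28125]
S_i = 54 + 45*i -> [54, 99, 144, 189, 234]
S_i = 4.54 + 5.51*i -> [4.54, 10.05, 15.56, 21.07, 26.58]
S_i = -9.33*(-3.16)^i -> [-9.33, 29.48, -93.17, 294.4, -930.31]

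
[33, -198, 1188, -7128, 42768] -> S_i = 33*-6^i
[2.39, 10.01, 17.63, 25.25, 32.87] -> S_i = 2.39 + 7.62*i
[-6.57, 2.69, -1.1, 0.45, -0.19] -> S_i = -6.57*(-0.41)^i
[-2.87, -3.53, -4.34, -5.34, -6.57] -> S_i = -2.87*1.23^i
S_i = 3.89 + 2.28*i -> [3.89, 6.17, 8.45, 10.73, 13.01]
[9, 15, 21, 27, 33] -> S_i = 9 + 6*i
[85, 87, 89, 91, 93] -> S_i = 85 + 2*i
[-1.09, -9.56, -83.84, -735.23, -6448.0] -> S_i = -1.09*8.77^i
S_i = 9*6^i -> [9, 54, 324, 1944, 11664]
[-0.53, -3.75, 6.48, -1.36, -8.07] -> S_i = Random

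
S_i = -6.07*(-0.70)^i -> [-6.07, 4.25, -2.97, 2.08, -1.46]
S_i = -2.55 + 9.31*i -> [-2.55, 6.76, 16.07, 25.38, 34.69]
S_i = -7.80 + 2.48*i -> [-7.8, -5.32, -2.84, -0.36, 2.12]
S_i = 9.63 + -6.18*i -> [9.63, 3.45, -2.73, -8.91, -15.09]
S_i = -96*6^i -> [-96, -576, -3456, -20736, -124416]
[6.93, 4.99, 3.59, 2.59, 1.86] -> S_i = 6.93*0.72^i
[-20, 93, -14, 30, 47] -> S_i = Random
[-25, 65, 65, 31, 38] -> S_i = Random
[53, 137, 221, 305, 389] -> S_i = 53 + 84*i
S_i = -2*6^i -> [-2, -12, -72, -432, -2592]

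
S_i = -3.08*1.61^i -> [-3.08, -4.96, -7.98, -12.85, -20.69]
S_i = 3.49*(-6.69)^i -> [3.49, -23.35, 156.2, -1044.97, 6990.85]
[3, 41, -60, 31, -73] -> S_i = Random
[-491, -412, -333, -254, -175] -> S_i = -491 + 79*i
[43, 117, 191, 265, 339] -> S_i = 43 + 74*i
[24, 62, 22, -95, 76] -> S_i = Random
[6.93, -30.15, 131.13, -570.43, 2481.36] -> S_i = 6.93*(-4.35)^i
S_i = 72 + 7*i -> [72, 79, 86, 93, 100]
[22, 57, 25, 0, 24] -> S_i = Random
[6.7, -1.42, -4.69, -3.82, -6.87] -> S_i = Random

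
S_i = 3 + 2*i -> [3, 5, 7, 9, 11]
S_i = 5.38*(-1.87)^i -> [5.38, -10.06, 18.81, -35.18, 65.79]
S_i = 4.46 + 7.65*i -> [4.46, 12.11, 19.76, 27.41, 35.06]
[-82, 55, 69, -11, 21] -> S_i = Random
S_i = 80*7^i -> [80, 560, 3920, 27440, 192080]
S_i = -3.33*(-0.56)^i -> [-3.33, 1.86, -1.04, 0.58, -0.33]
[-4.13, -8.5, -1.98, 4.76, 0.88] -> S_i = Random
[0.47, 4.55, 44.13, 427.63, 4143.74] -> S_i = 0.47*9.69^i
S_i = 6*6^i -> [6, 36, 216, 1296, 7776]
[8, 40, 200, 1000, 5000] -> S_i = 8*5^i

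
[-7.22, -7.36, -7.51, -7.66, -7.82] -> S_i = -7.22*1.02^i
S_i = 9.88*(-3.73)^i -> [9.88, -36.85, 137.46, -512.72, 1912.46]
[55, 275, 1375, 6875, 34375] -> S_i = 55*5^i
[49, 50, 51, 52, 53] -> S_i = 49 + 1*i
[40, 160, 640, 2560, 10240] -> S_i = 40*4^i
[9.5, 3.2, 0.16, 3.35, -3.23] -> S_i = Random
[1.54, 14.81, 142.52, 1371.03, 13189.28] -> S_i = 1.54*9.62^i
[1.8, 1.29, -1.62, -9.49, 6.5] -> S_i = Random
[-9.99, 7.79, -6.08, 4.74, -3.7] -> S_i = -9.99*(-0.78)^i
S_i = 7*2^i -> [7, 14, 28, 56, 112]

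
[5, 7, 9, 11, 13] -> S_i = 5 + 2*i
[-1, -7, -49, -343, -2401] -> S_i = -1*7^i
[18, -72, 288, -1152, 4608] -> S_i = 18*-4^i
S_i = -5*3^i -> [-5, -15, -45, -135, -405]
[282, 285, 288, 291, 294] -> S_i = 282 + 3*i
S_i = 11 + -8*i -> [11, 3, -5, -13, -21]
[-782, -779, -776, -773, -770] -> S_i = -782 + 3*i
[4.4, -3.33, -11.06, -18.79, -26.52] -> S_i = 4.40 + -7.73*i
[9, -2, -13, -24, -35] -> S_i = 9 + -11*i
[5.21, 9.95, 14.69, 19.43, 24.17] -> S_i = 5.21 + 4.74*i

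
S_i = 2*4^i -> [2, 8, 32, 128, 512]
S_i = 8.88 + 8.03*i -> [8.88, 16.91, 24.94, 32.97, 41.0]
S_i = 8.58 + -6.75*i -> [8.58, 1.83, -4.92, -11.67, -18.42]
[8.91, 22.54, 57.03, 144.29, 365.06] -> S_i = 8.91*2.53^i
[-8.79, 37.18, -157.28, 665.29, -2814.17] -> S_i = -8.79*(-4.23)^i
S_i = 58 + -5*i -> [58, 53, 48, 43, 38]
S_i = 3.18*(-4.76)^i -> [3.18, -15.14, 72.05, -342.96, 1632.51]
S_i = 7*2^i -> [7, 14, 28, 56, 112]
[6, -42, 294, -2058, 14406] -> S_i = 6*-7^i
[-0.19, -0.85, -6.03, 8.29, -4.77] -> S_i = Random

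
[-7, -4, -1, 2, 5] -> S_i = -7 + 3*i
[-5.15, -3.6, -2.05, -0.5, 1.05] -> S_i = -5.15 + 1.55*i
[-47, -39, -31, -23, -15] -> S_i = -47 + 8*i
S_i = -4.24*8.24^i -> [-4.24, -34.94, -287.89, -2372.18, -19546.76]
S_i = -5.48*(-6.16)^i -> [-5.48, 33.76, -207.94, 1280.92, -7890.48]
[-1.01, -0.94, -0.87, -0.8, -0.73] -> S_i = -1.01 + 0.07*i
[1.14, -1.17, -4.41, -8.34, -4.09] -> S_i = Random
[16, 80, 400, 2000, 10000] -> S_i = 16*5^i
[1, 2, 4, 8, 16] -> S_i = 1*2^i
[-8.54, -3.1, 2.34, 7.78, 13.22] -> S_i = -8.54 + 5.44*i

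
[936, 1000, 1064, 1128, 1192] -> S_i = 936 + 64*i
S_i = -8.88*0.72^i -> [-8.88, -6.39, -4.6, -3.31, -2.39]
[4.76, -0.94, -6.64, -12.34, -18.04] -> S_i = 4.76 + -5.70*i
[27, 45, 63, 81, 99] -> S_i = 27 + 18*i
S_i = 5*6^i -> [5, 30, 180, 1080, 6480]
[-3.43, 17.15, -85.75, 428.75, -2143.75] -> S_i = -3.43*(-5.00)^i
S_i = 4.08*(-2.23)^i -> [4.08, -9.1, 20.29, -45.25, 100.9]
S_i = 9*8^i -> [9, 72, 576, 4608, 36864]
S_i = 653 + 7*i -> [653, 660, 667, 674, 681]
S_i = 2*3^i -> [2, 6, 18, 54, 162]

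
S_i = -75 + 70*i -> [-75, -5, 65, 135, 205]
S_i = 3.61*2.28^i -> [3.61, 8.23, 18.77, 42.79, 97.55]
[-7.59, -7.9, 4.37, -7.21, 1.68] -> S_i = Random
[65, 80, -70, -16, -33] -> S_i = Random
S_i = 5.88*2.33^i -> [5.88, 13.7, 31.92, 74.38, 173.3]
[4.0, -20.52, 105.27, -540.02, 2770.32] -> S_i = 4.00*(-5.13)^i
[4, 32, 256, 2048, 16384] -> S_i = 4*8^i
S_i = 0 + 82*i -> [0, 82, 164, 246, 328]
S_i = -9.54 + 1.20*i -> [-9.54, -8.34, -7.14, -5.94, -4.74]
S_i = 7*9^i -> [7, 63, 567, 5103, 45927]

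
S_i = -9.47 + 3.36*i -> [-9.47, -6.11, -2.75, 0.61, 3.97]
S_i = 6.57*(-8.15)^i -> [6.57, -53.55, 436.4, -3556.63, 28986.5]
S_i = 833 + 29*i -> [833, 862, 891, 920, 949]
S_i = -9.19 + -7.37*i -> [-9.19, -16.56, -23.93, -31.3, -38.67]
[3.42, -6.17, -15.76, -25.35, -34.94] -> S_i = 3.42 + -9.59*i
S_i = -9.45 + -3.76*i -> [-9.45, -13.21, -16.97, -20.73, -24.49]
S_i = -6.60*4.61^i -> [-6.6, -30.43, -140.26, -646.62, -2980.9]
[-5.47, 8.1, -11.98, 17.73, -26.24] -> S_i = -5.47*(-1.48)^i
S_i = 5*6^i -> [5, 30, 180, 1080, 6480]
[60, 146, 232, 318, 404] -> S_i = 60 + 86*i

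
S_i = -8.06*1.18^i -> [-8.06, -9.51, -11.22, -13.24, -15.63]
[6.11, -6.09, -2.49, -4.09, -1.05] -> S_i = Random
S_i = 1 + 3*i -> [1, 4, 7, 10, 13]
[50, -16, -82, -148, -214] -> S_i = 50 + -66*i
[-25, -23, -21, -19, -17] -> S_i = -25 + 2*i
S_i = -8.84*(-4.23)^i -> [-8.84, 37.39, -158.17, 669.07, -2830.18]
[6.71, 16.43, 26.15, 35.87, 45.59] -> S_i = 6.71 + 9.72*i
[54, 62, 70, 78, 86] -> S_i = 54 + 8*i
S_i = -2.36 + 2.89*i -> [-2.36, 0.53, 3.42, 6.31, 9.2]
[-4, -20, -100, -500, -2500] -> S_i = -4*5^i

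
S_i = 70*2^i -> [70, 140, 280, 560, 1120]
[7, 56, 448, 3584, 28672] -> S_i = 7*8^i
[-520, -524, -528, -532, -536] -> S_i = -520 + -4*i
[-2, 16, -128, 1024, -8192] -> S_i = -2*-8^i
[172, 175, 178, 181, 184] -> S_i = 172 + 3*i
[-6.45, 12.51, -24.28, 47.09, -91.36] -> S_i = -6.45*(-1.94)^i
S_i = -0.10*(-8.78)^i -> [-0.1, 0.88, -7.71, 67.68, -594.26]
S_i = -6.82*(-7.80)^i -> [-6.82, 53.2, -414.93, 3236.44, -25244.27]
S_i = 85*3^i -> [85, 255, 765, 2295, 6885]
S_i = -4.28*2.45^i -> [-4.28, -10.49, -25.69, -62.94, -154.21]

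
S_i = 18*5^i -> [18, 90, 450, 2250, 11250]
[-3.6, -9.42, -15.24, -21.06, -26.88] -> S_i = -3.60 + -5.82*i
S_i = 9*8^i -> [9, 72, 576, 4608, 36864]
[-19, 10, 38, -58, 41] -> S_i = Random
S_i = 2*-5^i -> [2, -10, 50, -250, 1250]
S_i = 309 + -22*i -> [309, 287, 265, 243, 221]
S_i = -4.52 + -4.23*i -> [-4.52, -8.75, -12.98, -17.21, -21.44]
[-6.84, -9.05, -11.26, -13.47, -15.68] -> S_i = -6.84 + -2.21*i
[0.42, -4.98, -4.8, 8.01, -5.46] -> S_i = Random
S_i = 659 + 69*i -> [659, 728, 797, 866, 935]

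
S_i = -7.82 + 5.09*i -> [-7.82, -2.73, 2.36, 7.45, 12.54]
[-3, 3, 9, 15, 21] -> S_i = -3 + 6*i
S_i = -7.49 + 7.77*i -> [-7.49, 0.28, 8.05, 15.82, 23.59]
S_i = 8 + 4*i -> [8, 12, 16, 20, 24]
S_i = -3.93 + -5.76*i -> [-3.93, -9.69, -15.45, -21.21, -26.97]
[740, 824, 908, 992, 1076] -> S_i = 740 + 84*i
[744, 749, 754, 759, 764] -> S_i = 744 + 5*i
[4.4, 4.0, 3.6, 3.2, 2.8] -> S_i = 4.40 + -0.40*i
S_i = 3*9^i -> [3, 27, 243, 2187, 19683]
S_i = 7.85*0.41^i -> [7.85, 3.22, 1.32, 0.54, 0.22]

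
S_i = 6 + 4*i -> [6, 10, 14, 18, 22]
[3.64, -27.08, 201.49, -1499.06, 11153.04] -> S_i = 3.64*(-7.44)^i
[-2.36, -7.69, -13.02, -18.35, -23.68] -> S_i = -2.36 + -5.33*i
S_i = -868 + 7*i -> [-868, -861, -854, -847, -840]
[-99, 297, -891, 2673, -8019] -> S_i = -99*-3^i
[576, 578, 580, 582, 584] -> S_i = 576 + 2*i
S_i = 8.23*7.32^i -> [8.23, 60.24, 440.98, 3228.0, 23628.94]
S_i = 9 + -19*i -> [9, -10, -29, -48, -67]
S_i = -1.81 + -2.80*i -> [-1.81, -4.61, -7.41, -10.21, -13.01]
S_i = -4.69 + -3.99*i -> [-4.69, -8.68, -12.67, -16.66, -20.65]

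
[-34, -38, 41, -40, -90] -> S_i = Random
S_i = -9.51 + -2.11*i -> [-9.51, -11.62, -13.73, -15.84, -17.95]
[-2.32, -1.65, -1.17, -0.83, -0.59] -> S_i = -2.32*0.71^i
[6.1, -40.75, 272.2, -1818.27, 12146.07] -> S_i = 6.10*(-6.68)^i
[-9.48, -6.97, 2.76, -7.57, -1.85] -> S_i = Random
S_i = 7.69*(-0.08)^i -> [7.69, -0.62, 0.05, -0.0, 0.0]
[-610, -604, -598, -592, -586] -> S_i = -610 + 6*i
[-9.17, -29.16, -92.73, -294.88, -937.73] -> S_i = -9.17*3.18^i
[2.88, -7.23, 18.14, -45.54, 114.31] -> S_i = 2.88*(-2.51)^i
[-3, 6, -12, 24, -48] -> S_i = -3*-2^i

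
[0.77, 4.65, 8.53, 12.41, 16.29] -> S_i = 0.77 + 3.88*i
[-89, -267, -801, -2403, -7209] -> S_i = -89*3^i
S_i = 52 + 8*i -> [52, 60, 68, 76, 84]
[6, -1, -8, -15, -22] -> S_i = 6 + -7*i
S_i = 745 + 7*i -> [745, 752, 759, 766, 773]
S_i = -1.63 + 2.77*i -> [-1.63, 1.14, 3.91, 6.68, 9.45]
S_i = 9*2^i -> [9, 18, 36, 72, 144]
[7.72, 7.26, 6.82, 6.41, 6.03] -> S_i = 7.72*0.94^i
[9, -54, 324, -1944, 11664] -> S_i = 9*-6^i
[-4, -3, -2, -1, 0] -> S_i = -4 + 1*i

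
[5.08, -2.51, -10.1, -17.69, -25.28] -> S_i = 5.08 + -7.59*i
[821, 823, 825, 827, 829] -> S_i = 821 + 2*i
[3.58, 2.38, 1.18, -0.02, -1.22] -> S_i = 3.58 + -1.20*i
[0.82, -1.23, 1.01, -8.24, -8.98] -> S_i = Random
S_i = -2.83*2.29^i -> [-2.83, -6.48, -14.84, -33.99, -77.83]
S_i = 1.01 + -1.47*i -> [1.01, -0.46, -1.93, -3.4, -4.87]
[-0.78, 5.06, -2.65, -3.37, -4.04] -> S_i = Random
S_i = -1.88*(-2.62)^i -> [-1.88, 4.93, -12.91, 33.81, -88.59]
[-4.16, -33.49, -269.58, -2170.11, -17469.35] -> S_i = -4.16*8.05^i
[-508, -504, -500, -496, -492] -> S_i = -508 + 4*i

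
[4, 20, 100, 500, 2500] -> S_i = 4*5^i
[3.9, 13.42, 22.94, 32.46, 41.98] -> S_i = 3.90 + 9.52*i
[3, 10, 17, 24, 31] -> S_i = 3 + 7*i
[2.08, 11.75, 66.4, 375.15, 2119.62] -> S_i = 2.08*5.65^i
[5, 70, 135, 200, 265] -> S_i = 5 + 65*i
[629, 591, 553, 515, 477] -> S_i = 629 + -38*i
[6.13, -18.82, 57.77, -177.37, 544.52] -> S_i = 6.13*(-3.07)^i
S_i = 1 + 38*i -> [1, 39, 77, 115, 153]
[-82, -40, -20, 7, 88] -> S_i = Random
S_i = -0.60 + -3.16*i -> [-0.6, -3.76, -6.92, -10.08, -13.24]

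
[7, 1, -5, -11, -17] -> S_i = 7 + -6*i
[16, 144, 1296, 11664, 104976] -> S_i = 16*9^i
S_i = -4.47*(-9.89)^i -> [-4.47, 44.21, -437.22, 4324.11, -42765.41]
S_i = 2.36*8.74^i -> [2.36, 20.63, 180.27, 1575.6, 13770.75]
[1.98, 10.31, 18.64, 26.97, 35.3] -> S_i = 1.98 + 8.33*i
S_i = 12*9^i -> [12, 108, 972, 8748, 78732]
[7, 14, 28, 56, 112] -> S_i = 7*2^i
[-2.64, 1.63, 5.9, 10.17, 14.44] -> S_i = -2.64 + 4.27*i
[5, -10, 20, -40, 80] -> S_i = 5*-2^i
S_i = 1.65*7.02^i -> [1.65, 11.58, 81.31, 570.81, 4007.12]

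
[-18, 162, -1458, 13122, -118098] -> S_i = -18*-9^i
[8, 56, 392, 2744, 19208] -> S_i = 8*7^i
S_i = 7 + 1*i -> [7, 8, 9, 10, 11]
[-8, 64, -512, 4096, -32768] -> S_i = -8*-8^i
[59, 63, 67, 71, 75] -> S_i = 59 + 4*i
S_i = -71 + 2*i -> [-71, -69, -67, -65, -63]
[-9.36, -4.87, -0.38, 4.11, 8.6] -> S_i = -9.36 + 4.49*i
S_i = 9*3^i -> [9, 27, 81, 243, 729]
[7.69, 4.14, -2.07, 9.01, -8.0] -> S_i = Random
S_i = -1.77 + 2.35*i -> [-1.77, 0.58, 2.93, 5.28, 7.63]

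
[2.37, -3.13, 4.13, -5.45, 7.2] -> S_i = 2.37*(-1.32)^i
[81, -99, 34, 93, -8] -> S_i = Random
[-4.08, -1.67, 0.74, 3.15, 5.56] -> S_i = -4.08 + 2.41*i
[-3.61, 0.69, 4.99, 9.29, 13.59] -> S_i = -3.61 + 4.30*i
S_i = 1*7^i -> [1, 7, 49, 343, 2401]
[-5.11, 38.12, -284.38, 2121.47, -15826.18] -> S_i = -5.11*(-7.46)^i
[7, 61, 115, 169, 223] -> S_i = 7 + 54*i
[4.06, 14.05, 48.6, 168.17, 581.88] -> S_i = 4.06*3.46^i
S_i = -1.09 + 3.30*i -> [-1.09, 2.21, 5.51, 8.81, 12.11]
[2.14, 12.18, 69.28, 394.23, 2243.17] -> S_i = 2.14*5.69^i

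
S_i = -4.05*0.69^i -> [-4.05, -2.79, -1.93, -1.33, -0.92]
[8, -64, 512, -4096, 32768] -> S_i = 8*-8^i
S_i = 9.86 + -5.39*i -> [9.86, 4.47, -0.92, -6.31, -11.7]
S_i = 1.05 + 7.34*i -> [1.05, 8.39, 15.73, 23.07, 30.41]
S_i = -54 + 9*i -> [-54, -45, -36, -27, -18]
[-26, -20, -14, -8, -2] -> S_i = -26 + 6*i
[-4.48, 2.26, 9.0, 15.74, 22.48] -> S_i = -4.48 + 6.74*i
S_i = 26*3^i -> [26, 78, 234, 702, 2106]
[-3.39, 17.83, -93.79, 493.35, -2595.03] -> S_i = -3.39*(-5.26)^i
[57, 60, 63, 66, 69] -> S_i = 57 + 3*i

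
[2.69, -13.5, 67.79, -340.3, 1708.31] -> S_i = 2.69*(-5.02)^i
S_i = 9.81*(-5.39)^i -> [9.81, -52.88, 285.0, -1536.16, 8279.88]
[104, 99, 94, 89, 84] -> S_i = 104 + -5*i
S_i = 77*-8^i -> [77, -616, 4928, -39424, 315392]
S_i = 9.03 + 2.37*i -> [9.03, 11.4, 13.77, 16.14, 18.51]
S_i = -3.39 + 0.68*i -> [-3.39, -2.71, -2.03, -1.35, -0.67]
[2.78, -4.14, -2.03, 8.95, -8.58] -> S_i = Random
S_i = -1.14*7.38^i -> [-1.14, -8.41, -62.09, -458.22, -3381.66]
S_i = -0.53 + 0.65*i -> [-0.53, 0.12, 0.77, 1.42, 2.07]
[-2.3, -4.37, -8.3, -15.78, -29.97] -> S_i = -2.30*1.90^i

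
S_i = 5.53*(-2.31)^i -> [5.53, -12.77, 29.51, -68.16, 157.46]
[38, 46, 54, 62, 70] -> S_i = 38 + 8*i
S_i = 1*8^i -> [1, 8, 64, 512, 4096]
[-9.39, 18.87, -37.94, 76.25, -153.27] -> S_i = -9.39*(-2.01)^i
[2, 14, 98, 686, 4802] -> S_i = 2*7^i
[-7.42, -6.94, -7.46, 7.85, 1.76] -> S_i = Random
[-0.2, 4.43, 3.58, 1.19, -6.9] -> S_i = Random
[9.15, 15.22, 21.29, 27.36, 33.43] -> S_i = 9.15 + 6.07*i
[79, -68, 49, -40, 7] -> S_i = Random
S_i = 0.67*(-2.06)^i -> [0.67, -1.38, 2.84, -5.86, 12.07]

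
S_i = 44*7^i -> [44, 308, 2156, 15092, 105644]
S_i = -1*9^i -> [-1, -9, -81, -729, -6561]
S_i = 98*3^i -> [98, 294, 882, 2646, 7938]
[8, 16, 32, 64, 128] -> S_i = 8*2^i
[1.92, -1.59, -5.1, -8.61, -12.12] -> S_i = 1.92 + -3.51*i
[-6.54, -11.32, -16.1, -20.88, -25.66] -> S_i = -6.54 + -4.78*i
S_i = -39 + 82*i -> [-39, 43, 125, 207, 289]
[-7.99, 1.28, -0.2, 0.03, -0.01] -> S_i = -7.99*(-0.16)^i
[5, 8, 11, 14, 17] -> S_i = 5 + 3*i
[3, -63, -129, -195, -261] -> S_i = 3 + -66*i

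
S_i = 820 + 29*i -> [820, 849, 878, 907, 936]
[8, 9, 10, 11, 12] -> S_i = 8 + 1*i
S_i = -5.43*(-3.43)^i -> [-5.43, 18.62, -63.88, 219.12, -751.58]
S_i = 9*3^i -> [9, 27, 81, 243, 729]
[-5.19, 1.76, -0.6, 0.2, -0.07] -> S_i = -5.19*(-0.34)^i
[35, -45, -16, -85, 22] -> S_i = Random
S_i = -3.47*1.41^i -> [-3.47, -4.89, -6.9, -9.73, -13.72]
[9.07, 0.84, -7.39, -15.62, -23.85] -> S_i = 9.07 + -8.23*i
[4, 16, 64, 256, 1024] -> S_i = 4*4^i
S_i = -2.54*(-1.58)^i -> [-2.54, 4.01, -6.34, 10.02, -15.83]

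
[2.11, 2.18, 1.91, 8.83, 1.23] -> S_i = Random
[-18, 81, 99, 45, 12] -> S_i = Random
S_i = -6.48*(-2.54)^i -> [-6.48, 16.46, -41.81, 106.19, -269.72]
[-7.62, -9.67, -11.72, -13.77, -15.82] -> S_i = -7.62 + -2.05*i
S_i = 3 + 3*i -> [3, 6, 9, 12, 15]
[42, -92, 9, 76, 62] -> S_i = Random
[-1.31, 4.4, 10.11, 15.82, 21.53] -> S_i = -1.31 + 5.71*i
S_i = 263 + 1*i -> [263, 264, 265, 266, 267]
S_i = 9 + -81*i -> [9, -72, -153, -234, -315]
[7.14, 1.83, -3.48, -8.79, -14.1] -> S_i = 7.14 + -5.31*i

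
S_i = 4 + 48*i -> [4, 52, 100, 148, 196]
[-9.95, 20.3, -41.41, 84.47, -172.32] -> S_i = -9.95*(-2.04)^i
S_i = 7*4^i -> [7, 28, 112, 448, 1792]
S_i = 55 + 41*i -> [55, 96, 137, 178, 219]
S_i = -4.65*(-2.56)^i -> [-4.65, 11.9, -30.47, 78.01, -199.72]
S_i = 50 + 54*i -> [50, 104, 158, 212, 266]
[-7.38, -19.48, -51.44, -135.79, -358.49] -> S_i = -7.38*2.64^i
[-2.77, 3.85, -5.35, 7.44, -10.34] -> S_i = -2.77*(-1.39)^i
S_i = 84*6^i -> [84, 504, 3024, 18144, 108864]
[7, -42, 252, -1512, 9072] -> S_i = 7*-6^i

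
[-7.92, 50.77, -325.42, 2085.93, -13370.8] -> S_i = -7.92*(-6.41)^i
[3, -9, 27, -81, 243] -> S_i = 3*-3^i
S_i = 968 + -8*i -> [968, 960, 952, 944, 936]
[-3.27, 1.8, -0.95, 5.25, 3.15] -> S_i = Random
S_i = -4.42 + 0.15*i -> [-4.42, -4.27, -4.12, -3.97, -3.82]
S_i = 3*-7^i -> [3, -21, 147, -1029, 7203]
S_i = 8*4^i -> [8, 32, 128, 512, 2048]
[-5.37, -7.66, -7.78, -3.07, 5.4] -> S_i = Random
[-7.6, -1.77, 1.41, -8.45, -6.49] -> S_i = Random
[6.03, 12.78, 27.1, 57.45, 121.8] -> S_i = 6.03*2.12^i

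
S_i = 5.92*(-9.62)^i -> [5.92, -56.95, 547.86, -5270.44, 50701.64]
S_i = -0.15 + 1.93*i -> [-0.15, 1.78, 3.71, 5.64, 7.57]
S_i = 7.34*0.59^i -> [7.34, 4.33, 2.56, 1.51, 0.89]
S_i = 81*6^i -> [81, 486, 2916, 17496, 104976]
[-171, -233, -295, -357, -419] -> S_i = -171 + -62*i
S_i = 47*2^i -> [47, 94, 188, 376, 752]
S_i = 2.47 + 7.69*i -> [2.47, 10.16, 17.85, 25.54, 33.23]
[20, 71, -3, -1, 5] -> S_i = Random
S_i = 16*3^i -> [16, 48, 144, 432, 1296]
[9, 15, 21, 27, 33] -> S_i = 9 + 6*i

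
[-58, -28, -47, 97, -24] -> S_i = Random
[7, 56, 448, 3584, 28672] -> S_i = 7*8^i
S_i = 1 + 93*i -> [1, 94, 187, 280, 373]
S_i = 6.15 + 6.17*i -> [6.15, 12.32, 18.49, 24.66, 30.83]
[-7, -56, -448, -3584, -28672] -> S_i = -7*8^i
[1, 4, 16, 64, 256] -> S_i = 1*4^i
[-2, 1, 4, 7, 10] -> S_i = -2 + 3*i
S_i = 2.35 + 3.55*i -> [2.35, 5.9, 9.45, 13.0, 16.55]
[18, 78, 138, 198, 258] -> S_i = 18 + 60*i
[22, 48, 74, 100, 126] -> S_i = 22 + 26*i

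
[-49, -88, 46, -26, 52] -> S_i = Random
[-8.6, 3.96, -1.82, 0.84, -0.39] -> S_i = -8.60*(-0.46)^i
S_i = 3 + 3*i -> [3, 6, 9, 12, 15]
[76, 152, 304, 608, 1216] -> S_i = 76*2^i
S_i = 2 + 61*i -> [2, 63, 124, 185, 246]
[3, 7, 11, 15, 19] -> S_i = 3 + 4*i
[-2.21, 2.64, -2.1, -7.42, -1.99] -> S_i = Random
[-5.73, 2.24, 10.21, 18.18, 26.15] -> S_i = -5.73 + 7.97*i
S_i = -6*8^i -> [-6, -48, -384, -3072, -24576]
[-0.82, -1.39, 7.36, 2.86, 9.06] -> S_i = Random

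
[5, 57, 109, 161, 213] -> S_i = 5 + 52*i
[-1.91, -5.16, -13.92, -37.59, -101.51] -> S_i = -1.91*2.70^i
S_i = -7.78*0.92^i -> [-7.78, -7.16, -6.58, -6.06, -5.57]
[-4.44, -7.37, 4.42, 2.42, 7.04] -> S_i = Random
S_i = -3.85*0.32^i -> [-3.85, -1.23, -0.39, -0.13, -0.04]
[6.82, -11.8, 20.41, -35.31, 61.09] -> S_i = 6.82*(-1.73)^i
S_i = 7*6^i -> [7, 42, 252, 1512, 9072]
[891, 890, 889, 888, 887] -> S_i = 891 + -1*i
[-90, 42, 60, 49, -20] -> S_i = Random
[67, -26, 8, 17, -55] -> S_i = Random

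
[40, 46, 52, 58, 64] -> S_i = 40 + 6*i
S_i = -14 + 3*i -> [-14, -11, -8, -5, -2]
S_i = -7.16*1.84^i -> [-7.16, -13.17, -24.24, -44.6, -82.07]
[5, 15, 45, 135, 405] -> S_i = 5*3^i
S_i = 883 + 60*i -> [883, 943, 1003, 1063, 1123]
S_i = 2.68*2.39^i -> [2.68, 6.41, 15.31, 36.59, 87.44]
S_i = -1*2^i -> [-1, -2, -4, -8, -16]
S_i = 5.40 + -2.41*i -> [5.4, 2.99, 0.58, -1.83, -4.24]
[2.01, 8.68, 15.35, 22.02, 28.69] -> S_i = 2.01 + 6.67*i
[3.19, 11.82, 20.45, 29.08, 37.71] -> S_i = 3.19 + 8.63*i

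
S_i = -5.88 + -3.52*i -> [-5.88, -9.4, -12.92, -16.44, -19.96]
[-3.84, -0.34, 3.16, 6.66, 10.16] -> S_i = -3.84 + 3.50*i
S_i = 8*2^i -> [8, 16, 32, 64, 128]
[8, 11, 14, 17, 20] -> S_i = 8 + 3*i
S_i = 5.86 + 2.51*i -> [5.86, 8.37, 10.88, 13.39, 15.9]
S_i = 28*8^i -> [28, 224, 1792, 14336, 114688]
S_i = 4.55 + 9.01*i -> [4.55, 13.56, 22.57, 31.58, 40.59]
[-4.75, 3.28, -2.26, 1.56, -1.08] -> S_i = -4.75*(-0.69)^i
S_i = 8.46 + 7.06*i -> [8.46, 15.52, 22.58, 29.64, 36.7]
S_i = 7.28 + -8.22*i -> [7.28, -0.94, -9.16, -17.38, -25.6]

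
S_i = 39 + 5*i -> [39, 44, 49, 54, 59]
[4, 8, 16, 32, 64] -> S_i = 4*2^i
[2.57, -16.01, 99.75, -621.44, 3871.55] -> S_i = 2.57*(-6.23)^i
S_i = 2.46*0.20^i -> [2.46, 0.49, 0.1, 0.02, 0.0]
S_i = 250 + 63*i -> [250, 313, 376, 439, 502]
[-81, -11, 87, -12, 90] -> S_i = Random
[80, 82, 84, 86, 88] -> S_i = 80 + 2*i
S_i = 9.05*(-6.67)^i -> [9.05, -60.36, 402.62, -2685.51, 17912.32]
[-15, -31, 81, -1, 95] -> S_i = Random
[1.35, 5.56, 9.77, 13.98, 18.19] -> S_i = 1.35 + 4.21*i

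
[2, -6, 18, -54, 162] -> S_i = 2*-3^i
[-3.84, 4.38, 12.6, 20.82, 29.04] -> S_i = -3.84 + 8.22*i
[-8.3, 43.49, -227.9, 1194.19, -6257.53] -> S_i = -8.30*(-5.24)^i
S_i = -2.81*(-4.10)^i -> [-2.81, 11.52, -47.24, 193.67, -794.04]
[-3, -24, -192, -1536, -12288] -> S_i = -3*8^i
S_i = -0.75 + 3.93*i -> [-0.75, 3.18, 7.11, 11.04, 14.97]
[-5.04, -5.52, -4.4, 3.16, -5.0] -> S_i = Random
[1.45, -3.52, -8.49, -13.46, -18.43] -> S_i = 1.45 + -4.97*i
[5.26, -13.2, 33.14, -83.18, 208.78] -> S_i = 5.26*(-2.51)^i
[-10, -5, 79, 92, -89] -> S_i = Random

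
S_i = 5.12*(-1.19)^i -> [5.12, -6.09, 7.25, -8.63, 10.27]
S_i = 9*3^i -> [9, 27, 81, 243, 729]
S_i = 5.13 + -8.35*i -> [5.13, -3.22, -11.57, -19.92, -28.27]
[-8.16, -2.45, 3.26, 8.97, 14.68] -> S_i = -8.16 + 5.71*i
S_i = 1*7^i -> [1, 7, 49, 343, 2401]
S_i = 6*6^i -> [6, 36, 216, 1296, 7776]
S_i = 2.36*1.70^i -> [2.36, 4.01, 6.82, 11.59, 19.71]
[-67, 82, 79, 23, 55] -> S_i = Random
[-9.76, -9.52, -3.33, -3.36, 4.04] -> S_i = Random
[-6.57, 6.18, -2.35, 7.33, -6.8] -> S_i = Random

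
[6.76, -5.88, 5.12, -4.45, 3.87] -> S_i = 6.76*(-0.87)^i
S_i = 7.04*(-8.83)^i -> [7.04, -62.16, 548.9, -4846.8, 42797.21]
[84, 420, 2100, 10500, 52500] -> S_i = 84*5^i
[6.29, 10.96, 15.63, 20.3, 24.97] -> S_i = 6.29 + 4.67*i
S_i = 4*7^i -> [4, 28, 196, 1372, 9604]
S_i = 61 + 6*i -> [61, 67, 73, 79, 85]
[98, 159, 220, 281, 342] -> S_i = 98 + 61*i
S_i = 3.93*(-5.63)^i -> [3.93, -22.13, 124.57, -701.32, 3948.45]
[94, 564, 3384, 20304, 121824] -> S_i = 94*6^i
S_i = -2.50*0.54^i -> [-2.5, -1.35, -0.73, -0.39, -0.21]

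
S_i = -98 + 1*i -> [-98, -97, -96, -95, -94]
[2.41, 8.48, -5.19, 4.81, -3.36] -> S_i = Random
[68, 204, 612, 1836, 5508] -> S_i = 68*3^i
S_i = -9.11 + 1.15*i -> [-9.11, -7.96, -6.81, -5.66, -4.51]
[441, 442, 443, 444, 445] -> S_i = 441 + 1*i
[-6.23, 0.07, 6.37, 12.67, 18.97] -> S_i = -6.23 + 6.30*i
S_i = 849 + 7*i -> [849, 856, 863, 870, 877]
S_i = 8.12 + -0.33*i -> [8.12, 7.79, 7.46, 7.13, 6.8]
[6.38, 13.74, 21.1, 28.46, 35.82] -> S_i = 6.38 + 7.36*i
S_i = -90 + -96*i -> [-90, -186, -282, -378, -474]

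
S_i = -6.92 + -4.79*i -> [-6.92, -11.71, -16.5, -21.29, -26.08]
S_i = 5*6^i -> [5, 30, 180, 1080, 6480]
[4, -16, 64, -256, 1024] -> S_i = 4*-4^i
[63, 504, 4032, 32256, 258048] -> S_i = 63*8^i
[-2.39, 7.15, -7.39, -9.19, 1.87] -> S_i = Random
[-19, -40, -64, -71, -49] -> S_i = Random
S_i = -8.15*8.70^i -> [-8.15, -70.9, -616.87, -5366.8, -46691.16]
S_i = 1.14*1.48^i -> [1.14, 1.69, 2.5, 3.7, 5.47]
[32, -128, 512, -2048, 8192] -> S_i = 32*-4^i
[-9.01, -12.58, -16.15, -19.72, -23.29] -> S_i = -9.01 + -3.57*i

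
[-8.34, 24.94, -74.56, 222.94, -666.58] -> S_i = -8.34*(-2.99)^i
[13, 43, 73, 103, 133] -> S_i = 13 + 30*i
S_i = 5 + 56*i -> [5, 61, 117, 173, 229]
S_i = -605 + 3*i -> [-605, -602, -599, -596, -593]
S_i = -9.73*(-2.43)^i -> [-9.73, 23.64, -57.45, 139.61, -339.26]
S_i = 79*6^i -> [79, 474, 2844, 17064, 102384]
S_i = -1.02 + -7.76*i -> [-1.02, -8.78, -16.54, -24.3, -32.06]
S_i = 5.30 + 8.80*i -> [5.3, 14.1, 22.9, 31.7, 40.5]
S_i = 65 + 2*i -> [65, 67, 69, 71, 73]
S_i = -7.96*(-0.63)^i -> [-7.96, 5.01, -3.16, 1.99, -1.25]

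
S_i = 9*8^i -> [9, 72, 576, 4608, 36864]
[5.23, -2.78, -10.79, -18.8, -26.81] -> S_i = 5.23 + -8.01*i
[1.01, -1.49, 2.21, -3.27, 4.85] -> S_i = 1.01*(-1.48)^i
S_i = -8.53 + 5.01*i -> [-8.53, -3.52, 1.49, 6.5, 11.51]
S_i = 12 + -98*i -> [12, -86, -184, -282, -380]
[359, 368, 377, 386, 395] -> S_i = 359 + 9*i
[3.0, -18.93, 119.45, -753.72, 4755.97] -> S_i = 3.00*(-6.31)^i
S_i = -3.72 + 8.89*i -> [-3.72, 5.17, 14.06, 22.95, 31.84]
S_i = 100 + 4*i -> [100, 104, 108, 112, 116]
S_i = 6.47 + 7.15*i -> [6.47, 13.62, 20.77, 27.92, 35.07]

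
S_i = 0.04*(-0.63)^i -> [0.04, -0.03, 0.02, -0.01, 0.01]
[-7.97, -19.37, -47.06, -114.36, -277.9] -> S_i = -7.97*2.43^i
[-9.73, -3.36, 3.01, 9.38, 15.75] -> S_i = -9.73 + 6.37*i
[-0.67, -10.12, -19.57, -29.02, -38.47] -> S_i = -0.67 + -9.45*i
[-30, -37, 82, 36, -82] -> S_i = Random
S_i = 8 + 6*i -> [8, 14, 20, 26, 32]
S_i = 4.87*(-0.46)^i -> [4.87, -2.24, 1.03, -0.47, 0.22]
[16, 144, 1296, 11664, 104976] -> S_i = 16*9^i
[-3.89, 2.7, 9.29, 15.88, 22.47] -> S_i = -3.89 + 6.59*i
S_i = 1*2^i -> [1, 2, 4, 8, 16]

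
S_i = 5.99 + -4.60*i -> [5.99, 1.39, -3.21, -7.81, -12.41]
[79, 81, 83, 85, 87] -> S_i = 79 + 2*i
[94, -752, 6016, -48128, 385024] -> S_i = 94*-8^i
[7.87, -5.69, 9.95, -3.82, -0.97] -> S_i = Random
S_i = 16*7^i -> [16, 112, 784, 5488, 38416]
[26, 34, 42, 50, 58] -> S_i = 26 + 8*i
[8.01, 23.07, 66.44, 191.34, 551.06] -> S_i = 8.01*2.88^i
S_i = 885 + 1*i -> [885, 886, 887, 888, 889]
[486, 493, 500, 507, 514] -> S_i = 486 + 7*i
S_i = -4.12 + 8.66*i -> [-4.12, 4.54, 13.2, 21.86, 30.52]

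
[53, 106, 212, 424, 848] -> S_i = 53*2^i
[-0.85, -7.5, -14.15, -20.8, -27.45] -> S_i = -0.85 + -6.65*i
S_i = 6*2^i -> [6, 12, 24, 48, 96]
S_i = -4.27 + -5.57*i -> [-4.27, -9.84, -15.41, -20.98, -26.55]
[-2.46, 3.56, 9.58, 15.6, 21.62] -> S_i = -2.46 + 6.02*i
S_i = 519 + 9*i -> [519, 528, 537, 546, 555]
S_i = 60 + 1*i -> [60, 61, 62, 63, 64]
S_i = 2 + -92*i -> [2, -90, -182, -274, -366]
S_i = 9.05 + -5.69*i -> [9.05, 3.36, -2.33, -8.02, -13.71]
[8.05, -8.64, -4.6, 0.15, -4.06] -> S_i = Random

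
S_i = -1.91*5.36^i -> [-1.91, -10.24, -54.87, -294.12, -1576.49]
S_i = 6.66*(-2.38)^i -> [6.66, -15.85, 37.72, -89.79, 213.69]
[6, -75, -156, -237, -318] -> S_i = 6 + -81*i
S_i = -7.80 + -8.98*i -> [-7.8, -16.78, -25.76, -34.74, -43.72]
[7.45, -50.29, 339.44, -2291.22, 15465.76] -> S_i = 7.45*(-6.75)^i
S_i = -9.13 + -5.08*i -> [-9.13, -14.21, -19.29, -24.37, -29.45]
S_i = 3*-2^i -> [3, -6, 12, -24, 48]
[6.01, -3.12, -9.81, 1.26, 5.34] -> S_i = Random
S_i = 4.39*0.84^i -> [4.39, 3.69, 3.1, 2.6, 2.19]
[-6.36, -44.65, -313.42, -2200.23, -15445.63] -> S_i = -6.36*7.02^i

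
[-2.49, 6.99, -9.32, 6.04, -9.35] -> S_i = Random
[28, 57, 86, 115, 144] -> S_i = 28 + 29*i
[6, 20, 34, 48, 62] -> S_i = 6 + 14*i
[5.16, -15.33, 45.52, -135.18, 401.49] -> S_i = 5.16*(-2.97)^i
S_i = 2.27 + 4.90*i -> [2.27, 7.17, 12.07, 16.97, 21.87]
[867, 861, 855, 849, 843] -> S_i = 867 + -6*i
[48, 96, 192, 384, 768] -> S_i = 48*2^i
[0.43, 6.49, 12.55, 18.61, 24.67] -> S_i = 0.43 + 6.06*i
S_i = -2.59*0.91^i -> [-2.59, -2.36, -2.14, -1.95, -1.78]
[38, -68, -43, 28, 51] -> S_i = Random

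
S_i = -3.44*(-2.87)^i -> [-3.44, 9.87, -28.33, 81.32, -233.39]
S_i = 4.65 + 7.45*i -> [4.65, 12.1, 19.55, 27.0, 34.45]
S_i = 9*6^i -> [9, 54, 324, 1944, 11664]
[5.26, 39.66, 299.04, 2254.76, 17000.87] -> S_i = 5.26*7.54^i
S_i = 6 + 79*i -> [6, 85, 164, 243, 322]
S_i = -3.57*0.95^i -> [-3.57, -3.39, -3.22, -3.06, -2.91]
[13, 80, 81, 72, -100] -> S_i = Random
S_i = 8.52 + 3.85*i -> [8.52, 12.37, 16.22, 20.07, 23.92]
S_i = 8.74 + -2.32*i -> [8.74, 6.42, 4.1, 1.78, -0.54]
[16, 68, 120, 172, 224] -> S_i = 16 + 52*i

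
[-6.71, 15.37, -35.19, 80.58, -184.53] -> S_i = -6.71*(-2.29)^i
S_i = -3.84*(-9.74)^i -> [-3.84, 37.4, -364.29, 3548.2, -34559.47]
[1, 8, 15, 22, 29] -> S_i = 1 + 7*i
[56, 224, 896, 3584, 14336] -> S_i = 56*4^i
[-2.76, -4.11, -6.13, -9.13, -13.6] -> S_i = -2.76*1.49^i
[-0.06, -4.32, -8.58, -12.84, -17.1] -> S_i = -0.06 + -4.26*i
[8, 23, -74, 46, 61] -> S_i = Random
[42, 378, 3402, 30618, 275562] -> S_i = 42*9^i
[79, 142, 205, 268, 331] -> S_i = 79 + 63*i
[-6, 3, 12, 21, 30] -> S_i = -6 + 9*i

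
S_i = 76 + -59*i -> [76, 17, -42, -101, -160]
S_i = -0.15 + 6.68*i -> [-0.15, 6.53, 13.21, 19.89, 26.57]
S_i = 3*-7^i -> [3, -21, 147, -1029, 7203]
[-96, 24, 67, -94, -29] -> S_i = Random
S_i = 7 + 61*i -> [7, 68, 129, 190, 251]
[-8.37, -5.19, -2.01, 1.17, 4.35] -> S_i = -8.37 + 3.18*i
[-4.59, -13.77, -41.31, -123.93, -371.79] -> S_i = -4.59*3.00^i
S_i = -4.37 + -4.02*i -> [-4.37, -8.39, -12.41, -16.43, -20.45]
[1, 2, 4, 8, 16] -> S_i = 1*2^i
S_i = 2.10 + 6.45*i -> [2.1, 8.55, 15.0, 21.45, 27.9]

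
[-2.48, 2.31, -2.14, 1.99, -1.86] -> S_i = -2.48*(-0.93)^i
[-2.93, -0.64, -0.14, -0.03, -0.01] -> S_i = -2.93*0.22^i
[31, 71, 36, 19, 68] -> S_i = Random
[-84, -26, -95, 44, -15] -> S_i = Random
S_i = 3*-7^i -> [3, -21, 147, -1029, 7203]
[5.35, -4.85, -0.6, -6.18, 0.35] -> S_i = Random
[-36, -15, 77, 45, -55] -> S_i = Random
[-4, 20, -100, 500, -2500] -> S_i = -4*-5^i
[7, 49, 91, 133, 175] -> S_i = 7 + 42*i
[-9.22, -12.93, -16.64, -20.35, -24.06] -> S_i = -9.22 + -3.71*i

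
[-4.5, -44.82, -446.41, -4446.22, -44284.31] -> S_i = -4.50*9.96^i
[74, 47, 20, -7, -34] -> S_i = 74 + -27*i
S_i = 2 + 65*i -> [2, 67, 132, 197, 262]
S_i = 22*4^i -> [22, 88, 352, 1408, 5632]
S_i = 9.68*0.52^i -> [9.68, 5.03, 2.62, 1.36, 0.71]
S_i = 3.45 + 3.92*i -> [3.45, 7.37, 11.29, 15.21, 19.13]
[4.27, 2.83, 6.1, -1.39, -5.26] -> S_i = Random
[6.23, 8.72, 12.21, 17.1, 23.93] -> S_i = 6.23*1.40^i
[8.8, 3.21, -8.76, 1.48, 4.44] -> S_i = Random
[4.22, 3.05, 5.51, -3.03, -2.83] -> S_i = Random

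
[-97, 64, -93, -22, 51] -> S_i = Random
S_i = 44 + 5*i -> [44, 49, 54, 59, 64]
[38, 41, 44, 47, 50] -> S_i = 38 + 3*i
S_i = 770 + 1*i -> [770, 771, 772, 773, 774]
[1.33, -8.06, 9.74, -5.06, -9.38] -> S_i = Random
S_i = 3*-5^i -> [3, -15, 75, -375, 1875]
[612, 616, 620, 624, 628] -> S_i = 612 + 4*i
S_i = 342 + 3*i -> [342, 345, 348, 351, 354]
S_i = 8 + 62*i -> [8, 70, 132, 194, 256]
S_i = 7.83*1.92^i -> [7.83, 15.03, 28.86, 55.42, 106.41]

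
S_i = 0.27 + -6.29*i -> [0.27, -6.02, -12.31, -18.6, -24.89]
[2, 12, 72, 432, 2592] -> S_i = 2*6^i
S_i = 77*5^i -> [77, 385, 1925, 9625, 48125]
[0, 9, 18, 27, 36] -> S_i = 0 + 9*i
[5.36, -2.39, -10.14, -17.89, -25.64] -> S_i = 5.36 + -7.75*i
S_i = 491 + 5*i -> [491, 496, 501, 506, 511]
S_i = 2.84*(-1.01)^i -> [2.84, -2.87, 2.9, -2.93, 2.96]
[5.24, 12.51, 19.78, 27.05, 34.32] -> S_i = 5.24 + 7.27*i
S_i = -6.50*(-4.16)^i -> [-6.5, 27.04, -112.49, 467.94, -1946.64]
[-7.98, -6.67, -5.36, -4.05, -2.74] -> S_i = -7.98 + 1.31*i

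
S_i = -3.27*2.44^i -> [-3.27, -7.98, -19.47, -47.5, -115.91]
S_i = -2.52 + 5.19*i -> [-2.52, 2.67, 7.86, 13.05, 18.24]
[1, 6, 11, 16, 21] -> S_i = 1 + 5*i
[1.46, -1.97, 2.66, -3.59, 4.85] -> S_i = 1.46*(-1.35)^i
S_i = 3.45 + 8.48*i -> [3.45, 11.93, 20.41, 28.89, 37.37]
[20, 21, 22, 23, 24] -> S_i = 20 + 1*i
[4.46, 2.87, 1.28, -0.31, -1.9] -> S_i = 4.46 + -1.59*i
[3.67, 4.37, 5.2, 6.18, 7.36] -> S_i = 3.67*1.19^i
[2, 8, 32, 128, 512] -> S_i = 2*4^i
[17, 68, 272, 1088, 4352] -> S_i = 17*4^i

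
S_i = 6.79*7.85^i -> [6.79, 53.3, 418.42, 3284.57, 25783.89]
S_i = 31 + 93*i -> [31, 124, 217, 310, 403]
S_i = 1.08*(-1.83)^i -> [1.08, -1.98, 3.62, -6.62, 12.11]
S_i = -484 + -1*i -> [-484, -485, -486, -487, -488]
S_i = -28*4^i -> [-28, -112, -448, -1792, -7168]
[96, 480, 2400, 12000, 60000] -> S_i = 96*5^i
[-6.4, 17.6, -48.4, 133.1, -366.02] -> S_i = -6.40*(-2.75)^i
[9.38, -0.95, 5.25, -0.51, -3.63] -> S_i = Random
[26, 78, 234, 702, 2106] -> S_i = 26*3^i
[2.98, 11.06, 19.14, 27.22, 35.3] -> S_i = 2.98 + 8.08*i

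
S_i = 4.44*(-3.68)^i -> [4.44, -16.34, 60.13, -221.27, 814.28]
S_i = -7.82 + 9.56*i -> [-7.82, 1.74, 11.3, 20.86, 30.42]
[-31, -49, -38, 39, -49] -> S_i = Random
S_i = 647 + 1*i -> [647, 648, 649, 650, 651]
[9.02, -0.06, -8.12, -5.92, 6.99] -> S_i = Random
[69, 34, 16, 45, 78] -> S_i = Random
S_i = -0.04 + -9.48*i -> [-0.04, -9.52, -19.0, -28.48, -37.96]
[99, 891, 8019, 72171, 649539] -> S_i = 99*9^i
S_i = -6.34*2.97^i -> [-6.34, -18.83, -55.92, -166.1, -493.3]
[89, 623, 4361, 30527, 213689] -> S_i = 89*7^i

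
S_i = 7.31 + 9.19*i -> [7.31, 16.5, 25.69, 34.88, 44.07]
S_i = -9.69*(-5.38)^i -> [-9.69, 52.13, -280.47, 1508.94, -8118.07]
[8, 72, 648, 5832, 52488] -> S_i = 8*9^i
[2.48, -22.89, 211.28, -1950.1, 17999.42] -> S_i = 2.48*(-9.23)^i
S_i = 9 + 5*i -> [9, 14, 19, 24, 29]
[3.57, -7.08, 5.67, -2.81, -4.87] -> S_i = Random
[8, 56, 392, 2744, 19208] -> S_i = 8*7^i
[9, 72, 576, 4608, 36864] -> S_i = 9*8^i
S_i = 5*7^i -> [5, 35, 245, 1715, 12005]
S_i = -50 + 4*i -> [-50, -46, -42, -38, -34]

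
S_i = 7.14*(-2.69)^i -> [7.14, -19.21, 51.67, -138.98, 373.86]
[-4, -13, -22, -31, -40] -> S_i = -4 + -9*i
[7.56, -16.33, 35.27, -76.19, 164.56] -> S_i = 7.56*(-2.16)^i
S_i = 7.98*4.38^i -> [7.98, 34.95, 153.09, 670.54, 2936.97]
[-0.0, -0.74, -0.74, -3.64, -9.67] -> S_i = Random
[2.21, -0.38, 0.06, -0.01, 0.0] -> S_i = 2.21*(-0.17)^i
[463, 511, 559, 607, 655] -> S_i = 463 + 48*i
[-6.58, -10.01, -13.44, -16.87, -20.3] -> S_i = -6.58 + -3.43*i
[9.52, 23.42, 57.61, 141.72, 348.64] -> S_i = 9.52*2.46^i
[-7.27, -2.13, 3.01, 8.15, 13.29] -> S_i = -7.27 + 5.14*i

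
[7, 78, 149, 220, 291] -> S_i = 7 + 71*i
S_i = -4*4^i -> [-4, -16, -64, -256, -1024]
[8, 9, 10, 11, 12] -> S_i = 8 + 1*i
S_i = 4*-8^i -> [4, -32, 256, -2048, 16384]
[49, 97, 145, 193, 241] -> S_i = 49 + 48*i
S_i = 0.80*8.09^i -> [0.8, 6.47, 52.36, 423.58, 3426.76]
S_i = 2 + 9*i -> [2, 11, 20, 29, 38]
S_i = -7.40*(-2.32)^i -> [-7.4, 17.17, -39.83, 92.41, -214.38]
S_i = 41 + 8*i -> [41, 49, 57, 65, 73]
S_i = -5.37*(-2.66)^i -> [-5.37, 14.28, -38.0, 101.07, -268.84]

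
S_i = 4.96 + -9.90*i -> [4.96, -4.94, -14.84, -24.74, -34.64]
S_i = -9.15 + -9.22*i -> [-9.15, -18.37, -27.59, -36.81, -46.03]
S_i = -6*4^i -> [-6, -24, -96, -384, -1536]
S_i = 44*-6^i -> [44, -264, 1584, -9504, 57024]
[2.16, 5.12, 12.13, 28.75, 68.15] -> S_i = 2.16*2.37^i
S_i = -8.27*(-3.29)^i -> [-8.27, 27.21, -89.52, 294.51, -968.92]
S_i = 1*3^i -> [1, 3, 9, 27, 81]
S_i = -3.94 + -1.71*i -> [-3.94, -5.65, -7.36, -9.07, -10.78]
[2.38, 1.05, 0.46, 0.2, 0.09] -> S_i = 2.38*0.44^i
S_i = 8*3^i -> [8, 24, 72, 216, 648]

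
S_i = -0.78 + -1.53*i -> [-0.78, -2.31, -3.84, -5.37, -6.9]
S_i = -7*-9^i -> [-7, 63, -567, 5103, -45927]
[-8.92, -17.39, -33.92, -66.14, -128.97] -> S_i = -8.92*1.95^i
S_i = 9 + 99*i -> [9, 108, 207, 306, 405]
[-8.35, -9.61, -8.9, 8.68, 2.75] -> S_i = Random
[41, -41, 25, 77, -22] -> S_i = Random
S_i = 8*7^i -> [8, 56, 392, 2744, 19208]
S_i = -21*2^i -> [-21, -42, -84, -168, -336]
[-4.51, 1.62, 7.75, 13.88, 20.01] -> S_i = -4.51 + 6.13*i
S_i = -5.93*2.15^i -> [-5.93, -12.75, -27.41, -58.93, -126.71]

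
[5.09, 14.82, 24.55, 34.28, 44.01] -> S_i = 5.09 + 9.73*i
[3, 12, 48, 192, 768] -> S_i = 3*4^i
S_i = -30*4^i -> [-30, -120, -480, -1920, -7680]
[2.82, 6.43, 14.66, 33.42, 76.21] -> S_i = 2.82*2.28^i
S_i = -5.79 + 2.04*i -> [-5.79, -3.75, -1.71, 0.33, 2.37]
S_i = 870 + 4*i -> [870, 874, 878, 882, 886]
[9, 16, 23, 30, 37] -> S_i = 9 + 7*i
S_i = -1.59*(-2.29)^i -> [-1.59, 3.64, -8.34, 19.09, -43.73]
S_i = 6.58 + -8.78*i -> [6.58, -2.2, -10.98, -19.76, -28.54]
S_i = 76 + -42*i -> [76, 34, -8, -50, -92]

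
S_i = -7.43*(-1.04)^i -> [-7.43, 7.73, -8.04, 8.36, -8.69]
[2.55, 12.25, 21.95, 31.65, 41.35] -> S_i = 2.55 + 9.70*i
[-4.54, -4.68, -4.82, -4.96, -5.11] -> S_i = -4.54*1.03^i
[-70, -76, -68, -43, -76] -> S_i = Random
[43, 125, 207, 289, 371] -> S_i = 43 + 82*i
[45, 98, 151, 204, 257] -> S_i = 45 + 53*i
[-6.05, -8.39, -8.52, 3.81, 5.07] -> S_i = Random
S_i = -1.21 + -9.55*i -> [-1.21, -10.76, -20.31, -29.86, -39.41]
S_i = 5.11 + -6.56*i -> [5.11, -1.45, -8.01, -14.57, -21.13]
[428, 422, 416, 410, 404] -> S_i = 428 + -6*i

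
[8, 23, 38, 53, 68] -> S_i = 8 + 15*i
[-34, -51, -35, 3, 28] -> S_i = Random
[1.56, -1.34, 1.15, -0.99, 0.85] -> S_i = 1.56*(-0.86)^i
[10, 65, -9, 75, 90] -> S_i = Random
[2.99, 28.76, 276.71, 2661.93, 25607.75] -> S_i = 2.99*9.62^i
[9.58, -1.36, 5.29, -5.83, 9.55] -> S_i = Random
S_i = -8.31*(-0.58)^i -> [-8.31, 4.82, -2.8, 1.62, -0.94]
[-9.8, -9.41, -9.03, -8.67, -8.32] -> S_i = -9.80*0.96^i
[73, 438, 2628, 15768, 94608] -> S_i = 73*6^i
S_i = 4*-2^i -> [4, -8, 16, -32, 64]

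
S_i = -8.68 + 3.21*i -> [-8.68, -5.47, -2.26, 0.95, 4.16]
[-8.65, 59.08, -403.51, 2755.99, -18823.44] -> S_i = -8.65*(-6.83)^i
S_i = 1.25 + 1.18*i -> [1.25, 2.43, 3.61, 4.79, 5.97]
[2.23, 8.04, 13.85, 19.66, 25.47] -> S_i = 2.23 + 5.81*i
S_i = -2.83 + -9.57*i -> [-2.83, -12.4, -21.97, -31.54, -41.11]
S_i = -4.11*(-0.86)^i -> [-4.11, 3.53, -3.04, 2.61, -2.25]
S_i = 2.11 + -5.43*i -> [2.11, -3.32, -8.75, -14.18, -19.61]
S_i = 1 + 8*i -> [1, 9, 17, 25, 33]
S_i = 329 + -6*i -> [329, 323, 317, 311, 305]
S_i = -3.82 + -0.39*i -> [-3.82, -4.21, -4.6, -4.99, -5.38]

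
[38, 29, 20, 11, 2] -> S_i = 38 + -9*i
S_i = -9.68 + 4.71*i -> [-9.68, -4.97, -0.26, 4.45, 9.16]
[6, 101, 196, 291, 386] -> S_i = 6 + 95*i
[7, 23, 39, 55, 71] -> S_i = 7 + 16*i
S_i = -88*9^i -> [-88, -792, -7128, -64152, -577368]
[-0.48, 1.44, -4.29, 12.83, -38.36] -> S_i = -0.48*(-2.99)^i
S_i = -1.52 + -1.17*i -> [-1.52, -2.69, -3.86, -5.03, -6.2]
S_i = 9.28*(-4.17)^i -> [9.28, -38.7, 161.37, -672.91, 2806.03]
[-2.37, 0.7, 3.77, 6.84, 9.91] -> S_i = -2.37 + 3.07*i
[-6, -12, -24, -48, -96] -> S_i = -6*2^i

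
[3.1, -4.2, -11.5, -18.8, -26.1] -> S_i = 3.10 + -7.30*i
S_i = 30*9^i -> [30, 270, 2430, 21870, 196830]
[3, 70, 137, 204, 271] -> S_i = 3 + 67*i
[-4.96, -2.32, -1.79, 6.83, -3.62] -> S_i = Random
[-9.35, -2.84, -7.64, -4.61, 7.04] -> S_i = Random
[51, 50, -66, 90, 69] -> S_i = Random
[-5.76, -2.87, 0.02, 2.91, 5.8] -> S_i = -5.76 + 2.89*i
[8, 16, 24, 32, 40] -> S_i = 8 + 8*i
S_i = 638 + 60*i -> [638, 698, 758, 818, 878]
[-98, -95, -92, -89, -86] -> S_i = -98 + 3*i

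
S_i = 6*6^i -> [6, 36, 216, 1296, 7776]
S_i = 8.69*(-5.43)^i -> [8.69, -47.19, 256.22, -1391.3, 7554.73]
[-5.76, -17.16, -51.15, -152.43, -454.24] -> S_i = -5.76*2.98^i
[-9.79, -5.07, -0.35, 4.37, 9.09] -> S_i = -9.79 + 4.72*i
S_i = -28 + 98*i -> [-28, 70, 168, 266, 364]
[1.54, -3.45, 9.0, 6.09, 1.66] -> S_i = Random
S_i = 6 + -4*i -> [6, 2, -2, -6, -10]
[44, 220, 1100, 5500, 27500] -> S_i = 44*5^i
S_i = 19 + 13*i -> [19, 32, 45, 58, 71]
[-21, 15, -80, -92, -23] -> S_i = Random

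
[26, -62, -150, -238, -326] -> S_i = 26 + -88*i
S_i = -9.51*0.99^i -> [-9.51, -9.41, -9.32, -9.23, -9.14]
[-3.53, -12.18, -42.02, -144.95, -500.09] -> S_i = -3.53*3.45^i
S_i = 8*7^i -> [8, 56, 392, 2744, 19208]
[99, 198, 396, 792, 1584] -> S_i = 99*2^i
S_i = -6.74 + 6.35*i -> [-6.74, -0.39, 5.96, 12.31, 18.66]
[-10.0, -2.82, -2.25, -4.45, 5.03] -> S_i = Random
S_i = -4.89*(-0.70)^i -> [-4.89, 3.42, -2.4, 1.68, -1.17]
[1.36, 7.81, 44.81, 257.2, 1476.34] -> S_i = 1.36*5.74^i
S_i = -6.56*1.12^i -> [-6.56, -7.35, -8.23, -9.22, -10.32]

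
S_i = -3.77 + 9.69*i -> [-3.77, 5.92, 15.61, 25.3, 34.99]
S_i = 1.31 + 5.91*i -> [1.31, 7.22, 13.13, 19.04, 24.95]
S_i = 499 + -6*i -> [499, 493, 487, 481, 475]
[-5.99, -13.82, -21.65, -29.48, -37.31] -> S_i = -5.99 + -7.83*i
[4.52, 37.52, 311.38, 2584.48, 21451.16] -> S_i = 4.52*8.30^i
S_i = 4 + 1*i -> [4, 5, 6, 7, 8]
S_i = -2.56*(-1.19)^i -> [-2.56, 3.05, -3.63, 4.31, -5.13]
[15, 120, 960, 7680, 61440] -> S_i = 15*8^i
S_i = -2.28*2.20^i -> [-2.28, -5.02, -11.04, -24.28, -53.41]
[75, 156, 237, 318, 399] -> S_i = 75 + 81*i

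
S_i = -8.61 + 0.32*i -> [-8.61, -8.29, -7.97, -7.65, -7.33]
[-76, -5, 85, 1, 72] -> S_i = Random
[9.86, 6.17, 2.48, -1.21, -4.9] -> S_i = 9.86 + -3.69*i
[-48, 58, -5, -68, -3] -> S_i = Random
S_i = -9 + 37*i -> [-9, 28, 65, 102, 139]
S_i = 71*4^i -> [71, 284, 1136, 4544, 18176]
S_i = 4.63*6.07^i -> [4.63, 28.1, 170.59, 1035.49, 6285.44]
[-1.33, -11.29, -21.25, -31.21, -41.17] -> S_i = -1.33 + -9.96*i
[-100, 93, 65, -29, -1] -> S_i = Random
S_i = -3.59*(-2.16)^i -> [-3.59, 7.75, -16.75, 36.18, -78.15]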